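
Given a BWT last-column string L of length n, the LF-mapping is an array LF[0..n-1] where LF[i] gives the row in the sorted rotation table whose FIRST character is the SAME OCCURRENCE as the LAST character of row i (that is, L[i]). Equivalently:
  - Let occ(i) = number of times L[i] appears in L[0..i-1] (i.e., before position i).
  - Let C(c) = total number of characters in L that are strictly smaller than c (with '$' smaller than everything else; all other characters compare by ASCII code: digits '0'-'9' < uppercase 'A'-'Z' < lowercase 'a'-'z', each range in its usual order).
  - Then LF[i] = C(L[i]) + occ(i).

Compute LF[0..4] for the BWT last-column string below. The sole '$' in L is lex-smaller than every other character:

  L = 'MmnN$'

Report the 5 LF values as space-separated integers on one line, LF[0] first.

Char counts: '$':1, 'M':1, 'N':1, 'm':1, 'n':1
C (first-col start): C('$')=0, C('M')=1, C('N')=2, C('m')=3, C('n')=4
L[0]='M': occ=0, LF[0]=C('M')+0=1+0=1
L[1]='m': occ=0, LF[1]=C('m')+0=3+0=3
L[2]='n': occ=0, LF[2]=C('n')+0=4+0=4
L[3]='N': occ=0, LF[3]=C('N')+0=2+0=2
L[4]='$': occ=0, LF[4]=C('$')+0=0+0=0

Answer: 1 3 4 2 0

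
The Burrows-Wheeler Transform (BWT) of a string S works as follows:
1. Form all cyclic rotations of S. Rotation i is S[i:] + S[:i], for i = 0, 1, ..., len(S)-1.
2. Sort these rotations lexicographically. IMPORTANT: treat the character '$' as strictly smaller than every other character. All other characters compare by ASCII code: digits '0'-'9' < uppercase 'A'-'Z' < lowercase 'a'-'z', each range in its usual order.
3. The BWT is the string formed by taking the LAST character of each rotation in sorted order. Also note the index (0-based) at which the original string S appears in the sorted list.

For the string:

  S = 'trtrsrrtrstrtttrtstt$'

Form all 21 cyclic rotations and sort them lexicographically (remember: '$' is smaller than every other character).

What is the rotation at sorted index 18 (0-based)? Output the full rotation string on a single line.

Answer: tt$trtrsrrtrstrtttrts

Derivation:
All 21 rotations (rotation i = S[i:]+S[:i]):
  rot[0] = trtrsrrtrstrtttrtstt$
  rot[1] = rtrsrrtrstrtttrtstt$t
  rot[2] = trsrrtrstrtttrtstt$tr
  rot[3] = rsrrtrstrtttrtstt$trt
  rot[4] = srrtrstrtttrtstt$trtr
  rot[5] = rrtrstrtttrtstt$trtrs
  rot[6] = rtrstrtttrtstt$trtrsr
  rot[7] = trstrtttrtstt$trtrsrr
  rot[8] = rstrtttrtstt$trtrsrrt
  rot[9] = strtttrtstt$trtrsrrtr
  rot[10] = trtttrtstt$trtrsrrtrs
  rot[11] = rtttrtstt$trtrsrrtrst
  rot[12] = tttrtstt$trtrsrrtrstr
  rot[13] = ttrtstt$trtrsrrtrstrt
  rot[14] = trtstt$trtrsrrtrstrtt
  rot[15] = rtstt$trtrsrrtrstrttt
  rot[16] = tstt$trtrsrrtrstrtttr
  rot[17] = stt$trtrsrrtrstrtttrt
  rot[18] = tt$trtrsrrtrstrtttrts
  rot[19] = t$trtrsrrtrstrtttrtst
  rot[20] = $trtrsrrtrstrtttrtstt
Sorted (with $ < everything):
  sorted[0] = $trtrsrrtrstrtttrtstt
  sorted[1] = rrtrstrtttrtstt$trtrs
  sorted[2] = rsrrtrstrtttrtstt$trt
  sorted[3] = rstrtttrtstt$trtrsrrt
  sorted[4] = rtrsrrtrstrtttrtstt$t
  sorted[5] = rtrstrtttrtstt$trtrsr
  sorted[6] = rtstt$trtrsrrtrstrttt
  sorted[7] = rtttrtstt$trtrsrrtrst
  sorted[8] = srrtrstrtttrtstt$trtr
  sorted[9] = strtttrtstt$trtrsrrtr
  sorted[10] = stt$trtrsrrtrstrtttrt
  sorted[11] = t$trtrsrrtrstrtttrtst
  sorted[12] = trsrrtrstrtttrtstt$tr
  sorted[13] = trstrtttrtstt$trtrsrr
  sorted[14] = trtrsrrtrstrtttrtstt$
  sorted[15] = trtstt$trtrsrrtrstrtt
  sorted[16] = trtttrtstt$trtrsrrtrs
  sorted[17] = tstt$trtrsrrtrstrtttr
  sorted[18] = tt$trtrsrrtrstrtttrts
  sorted[19] = ttrtstt$trtrsrrtrstrt
  sorted[20] = tttrtstt$trtrsrrtrstr
sorted[18] = tt$trtrsrrtrstrtttrts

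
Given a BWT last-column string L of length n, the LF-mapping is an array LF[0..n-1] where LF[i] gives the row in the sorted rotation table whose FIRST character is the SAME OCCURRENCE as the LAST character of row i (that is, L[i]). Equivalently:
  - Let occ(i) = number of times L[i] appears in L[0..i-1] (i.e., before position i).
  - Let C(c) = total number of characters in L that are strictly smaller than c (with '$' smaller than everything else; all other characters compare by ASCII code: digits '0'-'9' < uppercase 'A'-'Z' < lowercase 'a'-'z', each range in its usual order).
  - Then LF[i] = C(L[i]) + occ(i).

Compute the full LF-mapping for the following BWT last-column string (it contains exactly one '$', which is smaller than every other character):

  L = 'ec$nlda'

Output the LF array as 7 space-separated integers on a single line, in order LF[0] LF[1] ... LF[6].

Answer: 4 2 0 6 5 3 1

Derivation:
Char counts: '$':1, 'a':1, 'c':1, 'd':1, 'e':1, 'l':1, 'n':1
C (first-col start): C('$')=0, C('a')=1, C('c')=2, C('d')=3, C('e')=4, C('l')=5, C('n')=6
L[0]='e': occ=0, LF[0]=C('e')+0=4+0=4
L[1]='c': occ=0, LF[1]=C('c')+0=2+0=2
L[2]='$': occ=0, LF[2]=C('$')+0=0+0=0
L[3]='n': occ=0, LF[3]=C('n')+0=6+0=6
L[4]='l': occ=0, LF[4]=C('l')+0=5+0=5
L[5]='d': occ=0, LF[5]=C('d')+0=3+0=3
L[6]='a': occ=0, LF[6]=C('a')+0=1+0=1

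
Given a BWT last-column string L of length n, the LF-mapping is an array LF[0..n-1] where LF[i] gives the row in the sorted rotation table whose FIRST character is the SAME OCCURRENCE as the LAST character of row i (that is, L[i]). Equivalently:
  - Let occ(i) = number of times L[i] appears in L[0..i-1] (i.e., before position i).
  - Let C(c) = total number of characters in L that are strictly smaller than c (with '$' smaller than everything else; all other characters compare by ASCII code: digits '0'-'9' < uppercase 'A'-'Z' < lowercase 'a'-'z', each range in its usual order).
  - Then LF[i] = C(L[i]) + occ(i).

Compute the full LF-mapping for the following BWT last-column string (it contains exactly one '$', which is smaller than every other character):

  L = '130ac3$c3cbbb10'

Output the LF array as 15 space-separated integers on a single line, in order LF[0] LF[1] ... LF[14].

Answer: 3 5 1 8 12 6 0 13 7 14 9 10 11 4 2

Derivation:
Char counts: '$':1, '0':2, '1':2, '3':3, 'a':1, 'b':3, 'c':3
C (first-col start): C('$')=0, C('0')=1, C('1')=3, C('3')=5, C('a')=8, C('b')=9, C('c')=12
L[0]='1': occ=0, LF[0]=C('1')+0=3+0=3
L[1]='3': occ=0, LF[1]=C('3')+0=5+0=5
L[2]='0': occ=0, LF[2]=C('0')+0=1+0=1
L[3]='a': occ=0, LF[3]=C('a')+0=8+0=8
L[4]='c': occ=0, LF[4]=C('c')+0=12+0=12
L[5]='3': occ=1, LF[5]=C('3')+1=5+1=6
L[6]='$': occ=0, LF[6]=C('$')+0=0+0=0
L[7]='c': occ=1, LF[7]=C('c')+1=12+1=13
L[8]='3': occ=2, LF[8]=C('3')+2=5+2=7
L[9]='c': occ=2, LF[9]=C('c')+2=12+2=14
L[10]='b': occ=0, LF[10]=C('b')+0=9+0=9
L[11]='b': occ=1, LF[11]=C('b')+1=9+1=10
L[12]='b': occ=2, LF[12]=C('b')+2=9+2=11
L[13]='1': occ=1, LF[13]=C('1')+1=3+1=4
L[14]='0': occ=1, LF[14]=C('0')+1=1+1=2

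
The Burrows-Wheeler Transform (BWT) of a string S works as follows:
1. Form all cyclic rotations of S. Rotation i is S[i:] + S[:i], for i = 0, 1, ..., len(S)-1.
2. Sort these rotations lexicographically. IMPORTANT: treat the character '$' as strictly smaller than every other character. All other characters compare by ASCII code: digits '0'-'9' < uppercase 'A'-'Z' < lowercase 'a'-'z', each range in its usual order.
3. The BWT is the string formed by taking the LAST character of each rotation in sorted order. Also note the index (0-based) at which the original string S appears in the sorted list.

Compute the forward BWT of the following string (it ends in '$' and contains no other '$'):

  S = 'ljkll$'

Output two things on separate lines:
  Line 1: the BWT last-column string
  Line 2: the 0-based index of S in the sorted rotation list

Answer: lljl$k
4

Derivation:
All 6 rotations (rotation i = S[i:]+S[:i]):
  rot[0] = ljkll$
  rot[1] = jkll$l
  rot[2] = kll$lj
  rot[3] = ll$ljk
  rot[4] = l$ljkl
  rot[5] = $ljkll
Sorted (with $ < everything):
  sorted[0] = $ljkll  (last char: 'l')
  sorted[1] = jkll$l  (last char: 'l')
  sorted[2] = kll$lj  (last char: 'j')
  sorted[3] = l$ljkl  (last char: 'l')
  sorted[4] = ljkll$  (last char: '$')
  sorted[5] = ll$ljk  (last char: 'k')
Last column: lljl$k
Original string S is at sorted index 4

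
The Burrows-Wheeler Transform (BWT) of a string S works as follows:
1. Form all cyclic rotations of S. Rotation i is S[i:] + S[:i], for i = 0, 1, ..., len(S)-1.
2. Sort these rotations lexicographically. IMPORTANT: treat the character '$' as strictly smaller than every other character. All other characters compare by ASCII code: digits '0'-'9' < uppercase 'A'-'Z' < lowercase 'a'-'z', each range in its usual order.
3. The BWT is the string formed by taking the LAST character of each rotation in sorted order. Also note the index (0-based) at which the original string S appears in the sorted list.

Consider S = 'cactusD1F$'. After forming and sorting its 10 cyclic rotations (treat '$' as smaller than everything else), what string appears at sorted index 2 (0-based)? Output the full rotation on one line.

All 10 rotations (rotation i = S[i:]+S[:i]):
  rot[0] = cactusD1F$
  rot[1] = actusD1F$c
  rot[2] = ctusD1F$ca
  rot[3] = tusD1F$cac
  rot[4] = usD1F$cact
  rot[5] = sD1F$cactu
  rot[6] = D1F$cactus
  rot[7] = 1F$cactusD
  rot[8] = F$cactusD1
  rot[9] = $cactusD1F
Sorted (with $ < everything):
  sorted[0] = $cactusD1F
  sorted[1] = 1F$cactusD
  sorted[2] = D1F$cactus
  sorted[3] = F$cactusD1
  sorted[4] = actusD1F$c
  sorted[5] = cactusD1F$
  sorted[6] = ctusD1F$ca
  sorted[7] = sD1F$cactu
  sorted[8] = tusD1F$cac
  sorted[9] = usD1F$cact
sorted[2] = D1F$cactus

Answer: D1F$cactus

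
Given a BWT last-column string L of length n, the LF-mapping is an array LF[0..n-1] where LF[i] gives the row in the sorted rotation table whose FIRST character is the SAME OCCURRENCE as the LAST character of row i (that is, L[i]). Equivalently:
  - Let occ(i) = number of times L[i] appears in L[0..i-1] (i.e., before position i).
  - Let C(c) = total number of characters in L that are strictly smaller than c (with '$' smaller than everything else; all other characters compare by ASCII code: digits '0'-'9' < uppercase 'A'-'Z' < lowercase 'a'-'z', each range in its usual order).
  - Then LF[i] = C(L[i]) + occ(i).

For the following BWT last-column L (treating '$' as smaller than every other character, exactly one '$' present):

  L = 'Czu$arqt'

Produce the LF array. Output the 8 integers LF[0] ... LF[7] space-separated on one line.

Char counts: '$':1, 'C':1, 'a':1, 'q':1, 'r':1, 't':1, 'u':1, 'z':1
C (first-col start): C('$')=0, C('C')=1, C('a')=2, C('q')=3, C('r')=4, C('t')=5, C('u')=6, C('z')=7
L[0]='C': occ=0, LF[0]=C('C')+0=1+0=1
L[1]='z': occ=0, LF[1]=C('z')+0=7+0=7
L[2]='u': occ=0, LF[2]=C('u')+0=6+0=6
L[3]='$': occ=0, LF[3]=C('$')+0=0+0=0
L[4]='a': occ=0, LF[4]=C('a')+0=2+0=2
L[5]='r': occ=0, LF[5]=C('r')+0=4+0=4
L[6]='q': occ=0, LF[6]=C('q')+0=3+0=3
L[7]='t': occ=0, LF[7]=C('t')+0=5+0=5

Answer: 1 7 6 0 2 4 3 5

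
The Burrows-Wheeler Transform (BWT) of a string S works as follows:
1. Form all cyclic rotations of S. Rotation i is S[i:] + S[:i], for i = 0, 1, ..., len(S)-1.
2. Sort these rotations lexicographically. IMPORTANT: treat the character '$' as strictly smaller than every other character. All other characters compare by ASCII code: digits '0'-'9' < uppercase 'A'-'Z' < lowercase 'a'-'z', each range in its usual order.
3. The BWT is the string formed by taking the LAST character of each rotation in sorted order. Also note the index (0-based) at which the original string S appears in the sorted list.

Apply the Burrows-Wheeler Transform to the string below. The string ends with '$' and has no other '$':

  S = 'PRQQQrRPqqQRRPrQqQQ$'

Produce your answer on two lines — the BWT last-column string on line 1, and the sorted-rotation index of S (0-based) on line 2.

All 20 rotations (rotation i = S[i:]+S[:i]):
  rot[0] = PRQQQrRPqqQRRPrQqQQ$
  rot[1] = RQQQrRPqqQRRPrQqQQ$P
  rot[2] = QQQrRPqqQRRPrQqQQ$PR
  rot[3] = QQrRPqqQRRPrQqQQ$PRQ
  rot[4] = QrRPqqQRRPrQqQQ$PRQQ
  rot[5] = rRPqqQRRPrQqQQ$PRQQQ
  rot[6] = RPqqQRRPrQqQQ$PRQQQr
  rot[7] = PqqQRRPrQqQQ$PRQQQrR
  rot[8] = qqQRRPrQqQQ$PRQQQrRP
  rot[9] = qQRRPrQqQQ$PRQQQrRPq
  rot[10] = QRRPrQqQQ$PRQQQrRPqq
  rot[11] = RRPrQqQQ$PRQQQrRPqqQ
  rot[12] = RPrQqQQ$PRQQQrRPqqQR
  rot[13] = PrQqQQ$PRQQQrRPqqQRR
  rot[14] = rQqQQ$PRQQQrRPqqQRRP
  rot[15] = QqQQ$PRQQQrRPqqQRRPr
  rot[16] = qQQ$PRQQQrRPqqQRRPrQ
  rot[17] = QQ$PRQQQrRPqqQRRPrQq
  rot[18] = Q$PRQQQrRPqqQRRPrQqQ
  rot[19] = $PRQQQrRPqqQRRPrQqQQ
Sorted (with $ < everything):
  sorted[0] = $PRQQQrRPqqQRRPrQqQQ  (last char: 'Q')
  sorted[1] = PRQQQrRPqqQRRPrQqQQ$  (last char: '$')
  sorted[2] = PqqQRRPrQqQQ$PRQQQrR  (last char: 'R')
  sorted[3] = PrQqQQ$PRQQQrRPqqQRR  (last char: 'R')
  sorted[4] = Q$PRQQQrRPqqQRRPrQqQ  (last char: 'Q')
  sorted[5] = QQ$PRQQQrRPqqQRRPrQq  (last char: 'q')
  sorted[6] = QQQrRPqqQRRPrQqQQ$PR  (last char: 'R')
  sorted[7] = QQrRPqqQRRPrQqQQ$PRQ  (last char: 'Q')
  sorted[8] = QRRPrQqQQ$PRQQQrRPqq  (last char: 'q')
  sorted[9] = QqQQ$PRQQQrRPqqQRRPr  (last char: 'r')
  sorted[10] = QrRPqqQRRPrQqQQ$PRQQ  (last char: 'Q')
  sorted[11] = RPqqQRRPrQqQQ$PRQQQr  (last char: 'r')
  sorted[12] = RPrQqQQ$PRQQQrRPqqQR  (last char: 'R')
  sorted[13] = RQQQrRPqqQRRPrQqQQ$P  (last char: 'P')
  sorted[14] = RRPrQqQQ$PRQQQrRPqqQ  (last char: 'Q')
  sorted[15] = qQQ$PRQQQrRPqqQRRPrQ  (last char: 'Q')
  sorted[16] = qQRRPrQqQQ$PRQQQrRPq  (last char: 'q')
  sorted[17] = qqQRRPrQqQQ$PRQQQrRP  (last char: 'P')
  sorted[18] = rQqQQ$PRQQQrRPqqQRRP  (last char: 'P')
  sorted[19] = rRPqqQRRPrQqQQ$PRQQQ  (last char: 'Q')
Last column: Q$RRQqRQqrQrRPQQqPPQ
Original string S is at sorted index 1

Answer: Q$RRQqRQqrQrRPQQqPPQ
1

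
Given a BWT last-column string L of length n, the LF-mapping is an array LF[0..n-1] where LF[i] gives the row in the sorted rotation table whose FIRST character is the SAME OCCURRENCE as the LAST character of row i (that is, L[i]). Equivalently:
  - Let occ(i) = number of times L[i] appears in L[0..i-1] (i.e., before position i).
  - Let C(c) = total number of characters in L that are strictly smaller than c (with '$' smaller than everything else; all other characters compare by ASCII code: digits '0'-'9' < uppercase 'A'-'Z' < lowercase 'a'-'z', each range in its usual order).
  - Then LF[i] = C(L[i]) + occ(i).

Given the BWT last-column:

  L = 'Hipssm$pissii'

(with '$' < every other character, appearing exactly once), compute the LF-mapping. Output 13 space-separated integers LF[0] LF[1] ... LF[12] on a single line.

Answer: 1 2 7 9 10 6 0 8 3 11 12 4 5

Derivation:
Char counts: '$':1, 'H':1, 'i':4, 'm':1, 'p':2, 's':4
C (first-col start): C('$')=0, C('H')=1, C('i')=2, C('m')=6, C('p')=7, C('s')=9
L[0]='H': occ=0, LF[0]=C('H')+0=1+0=1
L[1]='i': occ=0, LF[1]=C('i')+0=2+0=2
L[2]='p': occ=0, LF[2]=C('p')+0=7+0=7
L[3]='s': occ=0, LF[3]=C('s')+0=9+0=9
L[4]='s': occ=1, LF[4]=C('s')+1=9+1=10
L[5]='m': occ=0, LF[5]=C('m')+0=6+0=6
L[6]='$': occ=0, LF[6]=C('$')+0=0+0=0
L[7]='p': occ=1, LF[7]=C('p')+1=7+1=8
L[8]='i': occ=1, LF[8]=C('i')+1=2+1=3
L[9]='s': occ=2, LF[9]=C('s')+2=9+2=11
L[10]='s': occ=3, LF[10]=C('s')+3=9+3=12
L[11]='i': occ=2, LF[11]=C('i')+2=2+2=4
L[12]='i': occ=3, LF[12]=C('i')+3=2+3=5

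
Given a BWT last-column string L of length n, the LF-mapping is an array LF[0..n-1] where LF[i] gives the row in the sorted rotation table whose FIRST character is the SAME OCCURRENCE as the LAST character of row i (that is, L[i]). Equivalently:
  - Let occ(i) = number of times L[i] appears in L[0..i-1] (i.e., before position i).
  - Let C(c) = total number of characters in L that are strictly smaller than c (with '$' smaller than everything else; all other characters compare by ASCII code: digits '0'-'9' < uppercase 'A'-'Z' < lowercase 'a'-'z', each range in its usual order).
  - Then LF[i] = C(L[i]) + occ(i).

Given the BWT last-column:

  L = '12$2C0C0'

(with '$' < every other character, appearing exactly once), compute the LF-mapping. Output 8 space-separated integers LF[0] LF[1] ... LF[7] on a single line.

Answer: 3 4 0 5 6 1 7 2

Derivation:
Char counts: '$':1, '0':2, '1':1, '2':2, 'C':2
C (first-col start): C('$')=0, C('0')=1, C('1')=3, C('2')=4, C('C')=6
L[0]='1': occ=0, LF[0]=C('1')+0=3+0=3
L[1]='2': occ=0, LF[1]=C('2')+0=4+0=4
L[2]='$': occ=0, LF[2]=C('$')+0=0+0=0
L[3]='2': occ=1, LF[3]=C('2')+1=4+1=5
L[4]='C': occ=0, LF[4]=C('C')+0=6+0=6
L[5]='0': occ=0, LF[5]=C('0')+0=1+0=1
L[6]='C': occ=1, LF[6]=C('C')+1=6+1=7
L[7]='0': occ=1, LF[7]=C('0')+1=1+1=2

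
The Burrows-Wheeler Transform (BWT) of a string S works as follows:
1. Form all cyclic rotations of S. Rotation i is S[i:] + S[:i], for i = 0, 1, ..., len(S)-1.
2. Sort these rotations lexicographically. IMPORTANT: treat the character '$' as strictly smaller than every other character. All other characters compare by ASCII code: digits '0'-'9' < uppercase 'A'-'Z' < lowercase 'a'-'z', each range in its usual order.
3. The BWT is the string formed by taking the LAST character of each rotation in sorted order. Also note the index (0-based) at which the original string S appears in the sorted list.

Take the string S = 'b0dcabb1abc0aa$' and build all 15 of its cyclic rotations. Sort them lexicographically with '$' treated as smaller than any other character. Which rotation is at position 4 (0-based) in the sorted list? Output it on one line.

All 15 rotations (rotation i = S[i:]+S[:i]):
  rot[0] = b0dcabb1abc0aa$
  rot[1] = 0dcabb1abc0aa$b
  rot[2] = dcabb1abc0aa$b0
  rot[3] = cabb1abc0aa$b0d
  rot[4] = abb1abc0aa$b0dc
  rot[5] = bb1abc0aa$b0dca
  rot[6] = b1abc0aa$b0dcab
  rot[7] = 1abc0aa$b0dcabb
  rot[8] = abc0aa$b0dcabb1
  rot[9] = bc0aa$b0dcabb1a
  rot[10] = c0aa$b0dcabb1ab
  rot[11] = 0aa$b0dcabb1abc
  rot[12] = aa$b0dcabb1abc0
  rot[13] = a$b0dcabb1abc0a
  rot[14] = $b0dcabb1abc0aa
Sorted (with $ < everything):
  sorted[0] = $b0dcabb1abc0aa
  sorted[1] = 0aa$b0dcabb1abc
  sorted[2] = 0dcabb1abc0aa$b
  sorted[3] = 1abc0aa$b0dcabb
  sorted[4] = a$b0dcabb1abc0a
  sorted[5] = aa$b0dcabb1abc0
  sorted[6] = abb1abc0aa$b0dc
  sorted[7] = abc0aa$b0dcabb1
  sorted[8] = b0dcabb1abc0aa$
  sorted[9] = b1abc0aa$b0dcab
  sorted[10] = bb1abc0aa$b0dca
  sorted[11] = bc0aa$b0dcabb1a
  sorted[12] = c0aa$b0dcabb1ab
  sorted[13] = cabb1abc0aa$b0d
  sorted[14] = dcabb1abc0aa$b0
sorted[4] = a$b0dcabb1abc0a

Answer: a$b0dcabb1abc0a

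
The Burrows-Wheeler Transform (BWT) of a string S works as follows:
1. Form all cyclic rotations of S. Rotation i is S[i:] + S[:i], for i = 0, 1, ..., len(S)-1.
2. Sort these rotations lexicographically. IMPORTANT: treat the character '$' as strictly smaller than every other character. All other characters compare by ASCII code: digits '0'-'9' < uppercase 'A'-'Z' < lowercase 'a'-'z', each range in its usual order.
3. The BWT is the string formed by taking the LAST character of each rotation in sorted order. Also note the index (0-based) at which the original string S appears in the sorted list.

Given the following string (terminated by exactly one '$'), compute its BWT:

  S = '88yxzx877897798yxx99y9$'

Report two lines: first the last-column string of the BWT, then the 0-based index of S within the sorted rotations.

All 23 rotations (rotation i = S[i:]+S[:i]):
  rot[0] = 88yxzx877897798yxx99y9$
  rot[1] = 8yxzx877897798yxx99y9$8
  rot[2] = yxzx877897798yxx99y9$88
  rot[3] = xzx877897798yxx99y9$88y
  rot[4] = zx877897798yxx99y9$88yx
  rot[5] = x877897798yxx99y9$88yxz
  rot[6] = 877897798yxx99y9$88yxzx
  rot[7] = 77897798yxx99y9$88yxzx8
  rot[8] = 7897798yxx99y9$88yxzx87
  rot[9] = 897798yxx99y9$88yxzx877
  rot[10] = 97798yxx99y9$88yxzx8778
  rot[11] = 7798yxx99y9$88yxzx87789
  rot[12] = 798yxx99y9$88yxzx877897
  rot[13] = 98yxx99y9$88yxzx8778977
  rot[14] = 8yxx99y9$88yxzx87789779
  rot[15] = yxx99y9$88yxzx877897798
  rot[16] = xx99y9$88yxzx877897798y
  rot[17] = x99y9$88yxzx877897798yx
  rot[18] = 99y9$88yxzx877897798yxx
  rot[19] = 9y9$88yxzx877897798yxx9
  rot[20] = y9$88yxzx877897798yxx99
  rot[21] = 9$88yxzx877897798yxx99y
  rot[22] = $88yxzx877897798yxx99y9
Sorted (with $ < everything):
  sorted[0] = $88yxzx877897798yxx99y9  (last char: '9')
  sorted[1] = 77897798yxx99y9$88yxzx8  (last char: '8')
  sorted[2] = 7798yxx99y9$88yxzx87789  (last char: '9')
  sorted[3] = 7897798yxx99y9$88yxzx87  (last char: '7')
  sorted[4] = 798yxx99y9$88yxzx877897  (last char: '7')
  sorted[5] = 877897798yxx99y9$88yxzx  (last char: 'x')
  sorted[6] = 88yxzx877897798yxx99y9$  (last char: '$')
  sorted[7] = 897798yxx99y9$88yxzx877  (last char: '7')
  sorted[8] = 8yxx99y9$88yxzx87789779  (last char: '9')
  sorted[9] = 8yxzx877897798yxx99y9$8  (last char: '8')
  sorted[10] = 9$88yxzx877897798yxx99y  (last char: 'y')
  sorted[11] = 97798yxx99y9$88yxzx8778  (last char: '8')
  sorted[12] = 98yxx99y9$88yxzx8778977  (last char: '7')
  sorted[13] = 99y9$88yxzx877897798yxx  (last char: 'x')
  sorted[14] = 9y9$88yxzx877897798yxx9  (last char: '9')
  sorted[15] = x877897798yxx99y9$88yxz  (last char: 'z')
  sorted[16] = x99y9$88yxzx877897798yx  (last char: 'x')
  sorted[17] = xx99y9$88yxzx877897798y  (last char: 'y')
  sorted[18] = xzx877897798yxx99y9$88y  (last char: 'y')
  sorted[19] = y9$88yxzx877897798yxx99  (last char: '9')
  sorted[20] = yxx99y9$88yxzx877897798  (last char: '8')
  sorted[21] = yxzx877897798yxx99y9$88  (last char: '8')
  sorted[22] = zx877897798yxx99y9$88yx  (last char: 'x')
Last column: 98977x$798y87x9zxyy988x
Original string S is at sorted index 6

Answer: 98977x$798y87x9zxyy988x
6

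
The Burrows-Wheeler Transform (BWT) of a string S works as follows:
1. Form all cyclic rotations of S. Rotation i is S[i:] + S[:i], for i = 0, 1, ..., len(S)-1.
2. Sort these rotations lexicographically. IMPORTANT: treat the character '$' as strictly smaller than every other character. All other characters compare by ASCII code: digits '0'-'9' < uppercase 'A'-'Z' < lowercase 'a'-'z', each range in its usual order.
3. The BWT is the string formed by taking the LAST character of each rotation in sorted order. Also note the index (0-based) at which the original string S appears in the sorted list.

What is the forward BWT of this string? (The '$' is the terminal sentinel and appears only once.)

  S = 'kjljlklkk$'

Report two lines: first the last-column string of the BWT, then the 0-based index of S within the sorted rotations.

Answer: kklk$lljkj
4

Derivation:
All 10 rotations (rotation i = S[i:]+S[:i]):
  rot[0] = kjljlklkk$
  rot[1] = jljlklkk$k
  rot[2] = ljlklkk$kj
  rot[3] = jlklkk$kjl
  rot[4] = lklkk$kjlj
  rot[5] = klkk$kjljl
  rot[6] = lkk$kjljlk
  rot[7] = kk$kjljlkl
  rot[8] = k$kjljlklk
  rot[9] = $kjljlklkk
Sorted (with $ < everything):
  sorted[0] = $kjljlklkk  (last char: 'k')
  sorted[1] = jljlklkk$k  (last char: 'k')
  sorted[2] = jlklkk$kjl  (last char: 'l')
  sorted[3] = k$kjljlklk  (last char: 'k')
  sorted[4] = kjljlklkk$  (last char: '$')
  sorted[5] = kk$kjljlkl  (last char: 'l')
  sorted[6] = klkk$kjljl  (last char: 'l')
  sorted[7] = ljlklkk$kj  (last char: 'j')
  sorted[8] = lkk$kjljlk  (last char: 'k')
  sorted[9] = lklkk$kjlj  (last char: 'j')
Last column: kklk$lljkj
Original string S is at sorted index 4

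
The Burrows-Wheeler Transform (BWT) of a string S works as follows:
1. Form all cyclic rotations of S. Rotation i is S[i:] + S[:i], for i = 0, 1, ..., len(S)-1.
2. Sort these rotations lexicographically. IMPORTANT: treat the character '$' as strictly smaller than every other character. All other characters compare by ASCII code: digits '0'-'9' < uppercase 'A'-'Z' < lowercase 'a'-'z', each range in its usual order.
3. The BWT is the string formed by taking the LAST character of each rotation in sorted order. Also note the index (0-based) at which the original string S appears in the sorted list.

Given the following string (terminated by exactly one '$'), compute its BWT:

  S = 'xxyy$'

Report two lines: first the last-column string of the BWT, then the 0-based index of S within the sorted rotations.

All 5 rotations (rotation i = S[i:]+S[:i]):
  rot[0] = xxyy$
  rot[1] = xyy$x
  rot[2] = yy$xx
  rot[3] = y$xxy
  rot[4] = $xxyy
Sorted (with $ < everything):
  sorted[0] = $xxyy  (last char: 'y')
  sorted[1] = xxyy$  (last char: '$')
  sorted[2] = xyy$x  (last char: 'x')
  sorted[3] = y$xxy  (last char: 'y')
  sorted[4] = yy$xx  (last char: 'x')
Last column: y$xyx
Original string S is at sorted index 1

Answer: y$xyx
1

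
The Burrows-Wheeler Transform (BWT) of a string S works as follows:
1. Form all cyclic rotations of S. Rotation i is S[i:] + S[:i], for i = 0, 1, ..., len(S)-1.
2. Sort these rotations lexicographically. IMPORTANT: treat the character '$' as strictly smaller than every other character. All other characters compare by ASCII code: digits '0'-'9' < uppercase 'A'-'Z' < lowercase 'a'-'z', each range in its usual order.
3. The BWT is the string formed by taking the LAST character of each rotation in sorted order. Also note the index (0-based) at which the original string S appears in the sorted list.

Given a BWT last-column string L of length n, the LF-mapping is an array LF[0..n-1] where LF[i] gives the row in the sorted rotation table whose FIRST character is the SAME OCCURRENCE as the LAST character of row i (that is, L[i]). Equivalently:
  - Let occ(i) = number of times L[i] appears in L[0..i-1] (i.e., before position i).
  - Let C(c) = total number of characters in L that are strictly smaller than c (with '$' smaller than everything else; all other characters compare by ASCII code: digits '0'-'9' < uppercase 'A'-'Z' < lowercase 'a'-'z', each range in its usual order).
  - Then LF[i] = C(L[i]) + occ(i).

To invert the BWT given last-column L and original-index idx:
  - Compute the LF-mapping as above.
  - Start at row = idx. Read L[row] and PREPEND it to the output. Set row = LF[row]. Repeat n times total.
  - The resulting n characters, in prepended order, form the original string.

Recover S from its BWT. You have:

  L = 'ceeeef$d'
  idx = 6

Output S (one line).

Answer: eedfeec$

Derivation:
LF mapping: 1 3 4 5 6 7 0 2
Walk LF starting at row 6, prepending L[row]:
  step 1: row=6, L[6]='$', prepend. Next row=LF[6]=0
  step 2: row=0, L[0]='c', prepend. Next row=LF[0]=1
  step 3: row=1, L[1]='e', prepend. Next row=LF[1]=3
  step 4: row=3, L[3]='e', prepend. Next row=LF[3]=5
  step 5: row=5, L[5]='f', prepend. Next row=LF[5]=7
  step 6: row=7, L[7]='d', prepend. Next row=LF[7]=2
  step 7: row=2, L[2]='e', prepend. Next row=LF[2]=4
  step 8: row=4, L[4]='e', prepend. Next row=LF[4]=6
Reversed output: eedfeec$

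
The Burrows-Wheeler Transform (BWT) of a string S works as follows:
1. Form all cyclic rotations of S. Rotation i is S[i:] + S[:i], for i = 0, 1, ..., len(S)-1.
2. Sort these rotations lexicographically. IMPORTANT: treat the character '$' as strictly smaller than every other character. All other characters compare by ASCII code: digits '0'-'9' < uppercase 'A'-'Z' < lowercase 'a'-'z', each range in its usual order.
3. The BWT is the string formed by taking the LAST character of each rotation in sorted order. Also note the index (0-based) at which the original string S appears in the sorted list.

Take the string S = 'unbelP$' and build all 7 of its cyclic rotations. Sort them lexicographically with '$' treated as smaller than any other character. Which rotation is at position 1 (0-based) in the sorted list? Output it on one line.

Answer: P$unbel

Derivation:
All 7 rotations (rotation i = S[i:]+S[:i]):
  rot[0] = unbelP$
  rot[1] = nbelP$u
  rot[2] = belP$un
  rot[3] = elP$unb
  rot[4] = lP$unbe
  rot[5] = P$unbel
  rot[6] = $unbelP
Sorted (with $ < everything):
  sorted[0] = $unbelP
  sorted[1] = P$unbel
  sorted[2] = belP$un
  sorted[3] = elP$unb
  sorted[4] = lP$unbe
  sorted[5] = nbelP$u
  sorted[6] = unbelP$
sorted[1] = P$unbel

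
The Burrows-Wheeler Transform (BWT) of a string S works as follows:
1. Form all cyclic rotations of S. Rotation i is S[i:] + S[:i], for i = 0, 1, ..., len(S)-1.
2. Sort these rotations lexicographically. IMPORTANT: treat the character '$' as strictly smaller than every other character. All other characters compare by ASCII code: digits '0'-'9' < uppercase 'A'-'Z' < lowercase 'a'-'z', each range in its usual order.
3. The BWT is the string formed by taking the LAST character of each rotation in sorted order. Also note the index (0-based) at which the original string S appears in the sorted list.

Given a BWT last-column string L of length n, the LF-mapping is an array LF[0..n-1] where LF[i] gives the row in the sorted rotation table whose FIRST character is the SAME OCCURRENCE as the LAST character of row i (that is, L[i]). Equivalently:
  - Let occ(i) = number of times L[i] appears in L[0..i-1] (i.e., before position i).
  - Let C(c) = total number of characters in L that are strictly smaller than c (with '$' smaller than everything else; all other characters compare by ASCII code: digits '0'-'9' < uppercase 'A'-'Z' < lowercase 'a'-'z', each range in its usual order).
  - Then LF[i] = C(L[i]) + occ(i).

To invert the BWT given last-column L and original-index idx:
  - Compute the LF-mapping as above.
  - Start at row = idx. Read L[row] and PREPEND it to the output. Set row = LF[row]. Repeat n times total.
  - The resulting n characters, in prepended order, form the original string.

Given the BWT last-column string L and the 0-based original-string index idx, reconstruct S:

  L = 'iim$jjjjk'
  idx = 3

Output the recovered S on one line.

LF mapping: 1 2 8 0 3 4 5 6 7
Walk LF starting at row 3, prepending L[row]:
  step 1: row=3, L[3]='$', prepend. Next row=LF[3]=0
  step 2: row=0, L[0]='i', prepend. Next row=LF[0]=1
  step 3: row=1, L[1]='i', prepend. Next row=LF[1]=2
  step 4: row=2, L[2]='m', prepend. Next row=LF[2]=8
  step 5: row=8, L[8]='k', prepend. Next row=LF[8]=7
  step 6: row=7, L[7]='j', prepend. Next row=LF[7]=6
  step 7: row=6, L[6]='j', prepend. Next row=LF[6]=5
  step 8: row=5, L[5]='j', prepend. Next row=LF[5]=4
  step 9: row=4, L[4]='j', prepend. Next row=LF[4]=3
Reversed output: jjjjkmii$

Answer: jjjjkmii$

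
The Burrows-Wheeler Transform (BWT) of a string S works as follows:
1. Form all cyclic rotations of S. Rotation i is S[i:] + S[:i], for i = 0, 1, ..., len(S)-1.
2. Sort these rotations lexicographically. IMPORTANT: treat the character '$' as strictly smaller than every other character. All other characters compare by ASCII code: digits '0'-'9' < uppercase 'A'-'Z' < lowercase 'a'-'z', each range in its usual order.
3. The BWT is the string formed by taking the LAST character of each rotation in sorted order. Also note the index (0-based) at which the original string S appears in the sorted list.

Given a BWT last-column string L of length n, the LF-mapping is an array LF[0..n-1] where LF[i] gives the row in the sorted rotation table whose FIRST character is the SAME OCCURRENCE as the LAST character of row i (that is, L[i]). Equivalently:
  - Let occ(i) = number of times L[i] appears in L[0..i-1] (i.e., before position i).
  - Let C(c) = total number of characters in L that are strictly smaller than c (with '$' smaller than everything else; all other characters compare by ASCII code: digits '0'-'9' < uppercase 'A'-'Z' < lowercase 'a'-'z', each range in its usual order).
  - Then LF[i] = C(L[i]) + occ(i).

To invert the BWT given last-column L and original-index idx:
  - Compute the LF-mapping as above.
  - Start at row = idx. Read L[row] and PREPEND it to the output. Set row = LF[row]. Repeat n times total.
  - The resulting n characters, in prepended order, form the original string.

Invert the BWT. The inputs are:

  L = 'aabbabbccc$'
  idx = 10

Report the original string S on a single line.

LF mapping: 1 2 4 5 3 6 7 8 9 10 0
Walk LF starting at row 10, prepending L[row]:
  step 1: row=10, L[10]='$', prepend. Next row=LF[10]=0
  step 2: row=0, L[0]='a', prepend. Next row=LF[0]=1
  step 3: row=1, L[1]='a', prepend. Next row=LF[1]=2
  step 4: row=2, L[2]='b', prepend. Next row=LF[2]=4
  step 5: row=4, L[4]='a', prepend. Next row=LF[4]=3
  step 6: row=3, L[3]='b', prepend. Next row=LF[3]=5
  step 7: row=5, L[5]='b', prepend. Next row=LF[5]=6
  step 8: row=6, L[6]='b', prepend. Next row=LF[6]=7
  step 9: row=7, L[7]='c', prepend. Next row=LF[7]=8
  step 10: row=8, L[8]='c', prepend. Next row=LF[8]=9
  step 11: row=9, L[9]='c', prepend. Next row=LF[9]=10
Reversed output: cccbbbabaa$

Answer: cccbbbabaa$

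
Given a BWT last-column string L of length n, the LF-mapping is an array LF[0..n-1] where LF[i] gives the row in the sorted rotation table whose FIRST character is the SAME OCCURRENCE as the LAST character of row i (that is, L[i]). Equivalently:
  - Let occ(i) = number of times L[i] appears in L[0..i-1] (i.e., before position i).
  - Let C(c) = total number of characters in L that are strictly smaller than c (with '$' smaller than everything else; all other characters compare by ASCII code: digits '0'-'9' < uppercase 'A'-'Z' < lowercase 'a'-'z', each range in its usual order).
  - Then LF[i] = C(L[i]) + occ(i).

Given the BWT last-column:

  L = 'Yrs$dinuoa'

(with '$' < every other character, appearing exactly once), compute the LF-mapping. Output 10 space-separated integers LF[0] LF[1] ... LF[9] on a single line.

Answer: 1 7 8 0 3 4 5 9 6 2

Derivation:
Char counts: '$':1, 'Y':1, 'a':1, 'd':1, 'i':1, 'n':1, 'o':1, 'r':1, 's':1, 'u':1
C (first-col start): C('$')=0, C('Y')=1, C('a')=2, C('d')=3, C('i')=4, C('n')=5, C('o')=6, C('r')=7, C('s')=8, C('u')=9
L[0]='Y': occ=0, LF[0]=C('Y')+0=1+0=1
L[1]='r': occ=0, LF[1]=C('r')+0=7+0=7
L[2]='s': occ=0, LF[2]=C('s')+0=8+0=8
L[3]='$': occ=0, LF[3]=C('$')+0=0+0=0
L[4]='d': occ=0, LF[4]=C('d')+0=3+0=3
L[5]='i': occ=0, LF[5]=C('i')+0=4+0=4
L[6]='n': occ=0, LF[6]=C('n')+0=5+0=5
L[7]='u': occ=0, LF[7]=C('u')+0=9+0=9
L[8]='o': occ=0, LF[8]=C('o')+0=6+0=6
L[9]='a': occ=0, LF[9]=C('a')+0=2+0=2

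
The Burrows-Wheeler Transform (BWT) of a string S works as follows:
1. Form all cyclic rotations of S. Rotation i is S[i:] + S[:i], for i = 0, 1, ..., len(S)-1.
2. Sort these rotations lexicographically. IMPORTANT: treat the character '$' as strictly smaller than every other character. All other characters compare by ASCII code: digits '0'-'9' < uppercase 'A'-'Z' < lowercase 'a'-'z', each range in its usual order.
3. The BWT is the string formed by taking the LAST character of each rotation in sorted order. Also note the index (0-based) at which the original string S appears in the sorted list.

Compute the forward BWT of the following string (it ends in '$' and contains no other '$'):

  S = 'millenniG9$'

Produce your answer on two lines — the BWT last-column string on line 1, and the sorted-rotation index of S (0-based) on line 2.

Answer: 9Gilnmli$ne
8

Derivation:
All 11 rotations (rotation i = S[i:]+S[:i]):
  rot[0] = millenniG9$
  rot[1] = illenniG9$m
  rot[2] = llenniG9$mi
  rot[3] = lenniG9$mil
  rot[4] = enniG9$mill
  rot[5] = nniG9$mille
  rot[6] = niG9$millen
  rot[7] = iG9$millenn
  rot[8] = G9$millenni
  rot[9] = 9$millenniG
  rot[10] = $millenniG9
Sorted (with $ < everything):
  sorted[0] = $millenniG9  (last char: '9')
  sorted[1] = 9$millenniG  (last char: 'G')
  sorted[2] = G9$millenni  (last char: 'i')
  sorted[3] = enniG9$mill  (last char: 'l')
  sorted[4] = iG9$millenn  (last char: 'n')
  sorted[5] = illenniG9$m  (last char: 'm')
  sorted[6] = lenniG9$mil  (last char: 'l')
  sorted[7] = llenniG9$mi  (last char: 'i')
  sorted[8] = millenniG9$  (last char: '$')
  sorted[9] = niG9$millen  (last char: 'n')
  sorted[10] = nniG9$mille  (last char: 'e')
Last column: 9Gilnmli$ne
Original string S is at sorted index 8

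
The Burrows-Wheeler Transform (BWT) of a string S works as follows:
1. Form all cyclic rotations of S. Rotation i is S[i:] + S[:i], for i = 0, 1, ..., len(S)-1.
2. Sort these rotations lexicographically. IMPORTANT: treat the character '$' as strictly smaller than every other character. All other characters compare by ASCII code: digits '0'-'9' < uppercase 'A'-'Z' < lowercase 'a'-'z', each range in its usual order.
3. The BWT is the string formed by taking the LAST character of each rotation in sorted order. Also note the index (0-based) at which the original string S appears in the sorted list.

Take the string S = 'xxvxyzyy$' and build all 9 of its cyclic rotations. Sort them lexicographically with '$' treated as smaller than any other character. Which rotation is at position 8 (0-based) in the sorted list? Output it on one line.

All 9 rotations (rotation i = S[i:]+S[:i]):
  rot[0] = xxvxyzyy$
  rot[1] = xvxyzyy$x
  rot[2] = vxyzyy$xx
  rot[3] = xyzyy$xxv
  rot[4] = yzyy$xxvx
  rot[5] = zyy$xxvxy
  rot[6] = yy$xxvxyz
  rot[7] = y$xxvxyzy
  rot[8] = $xxvxyzyy
Sorted (with $ < everything):
  sorted[0] = $xxvxyzyy
  sorted[1] = vxyzyy$xx
  sorted[2] = xvxyzyy$x
  sorted[3] = xxvxyzyy$
  sorted[4] = xyzyy$xxv
  sorted[5] = y$xxvxyzy
  sorted[6] = yy$xxvxyz
  sorted[7] = yzyy$xxvx
  sorted[8] = zyy$xxvxy
sorted[8] = zyy$xxvxy

Answer: zyy$xxvxy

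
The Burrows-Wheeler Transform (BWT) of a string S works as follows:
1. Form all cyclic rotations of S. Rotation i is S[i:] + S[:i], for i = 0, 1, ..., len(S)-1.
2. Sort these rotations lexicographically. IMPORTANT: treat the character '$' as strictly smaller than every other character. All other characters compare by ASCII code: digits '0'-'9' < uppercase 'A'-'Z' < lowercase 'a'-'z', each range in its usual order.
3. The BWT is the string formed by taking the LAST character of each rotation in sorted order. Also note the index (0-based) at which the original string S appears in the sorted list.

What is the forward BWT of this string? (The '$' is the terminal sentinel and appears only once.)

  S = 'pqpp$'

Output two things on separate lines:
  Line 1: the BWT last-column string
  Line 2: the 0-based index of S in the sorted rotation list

Answer: ppq$p
3

Derivation:
All 5 rotations (rotation i = S[i:]+S[:i]):
  rot[0] = pqpp$
  rot[1] = qpp$p
  rot[2] = pp$pq
  rot[3] = p$pqp
  rot[4] = $pqpp
Sorted (with $ < everything):
  sorted[0] = $pqpp  (last char: 'p')
  sorted[1] = p$pqp  (last char: 'p')
  sorted[2] = pp$pq  (last char: 'q')
  sorted[3] = pqpp$  (last char: '$')
  sorted[4] = qpp$p  (last char: 'p')
Last column: ppq$p
Original string S is at sorted index 3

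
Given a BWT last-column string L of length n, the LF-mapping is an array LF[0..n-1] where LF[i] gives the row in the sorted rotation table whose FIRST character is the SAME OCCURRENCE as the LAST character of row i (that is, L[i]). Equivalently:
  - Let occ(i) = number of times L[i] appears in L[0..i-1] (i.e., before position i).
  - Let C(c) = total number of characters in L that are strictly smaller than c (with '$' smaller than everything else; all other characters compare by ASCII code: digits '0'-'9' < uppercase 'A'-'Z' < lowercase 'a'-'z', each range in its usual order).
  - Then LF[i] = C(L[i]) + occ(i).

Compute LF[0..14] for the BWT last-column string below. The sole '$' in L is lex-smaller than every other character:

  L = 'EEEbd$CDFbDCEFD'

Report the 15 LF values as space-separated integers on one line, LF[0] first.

Answer: 6 7 8 12 14 0 1 3 10 13 4 2 9 11 5

Derivation:
Char counts: '$':1, 'C':2, 'D':3, 'E':4, 'F':2, 'b':2, 'd':1
C (first-col start): C('$')=0, C('C')=1, C('D')=3, C('E')=6, C('F')=10, C('b')=12, C('d')=14
L[0]='E': occ=0, LF[0]=C('E')+0=6+0=6
L[1]='E': occ=1, LF[1]=C('E')+1=6+1=7
L[2]='E': occ=2, LF[2]=C('E')+2=6+2=8
L[3]='b': occ=0, LF[3]=C('b')+0=12+0=12
L[4]='d': occ=0, LF[4]=C('d')+0=14+0=14
L[5]='$': occ=0, LF[5]=C('$')+0=0+0=0
L[6]='C': occ=0, LF[6]=C('C')+0=1+0=1
L[7]='D': occ=0, LF[7]=C('D')+0=3+0=3
L[8]='F': occ=0, LF[8]=C('F')+0=10+0=10
L[9]='b': occ=1, LF[9]=C('b')+1=12+1=13
L[10]='D': occ=1, LF[10]=C('D')+1=3+1=4
L[11]='C': occ=1, LF[11]=C('C')+1=1+1=2
L[12]='E': occ=3, LF[12]=C('E')+3=6+3=9
L[13]='F': occ=1, LF[13]=C('F')+1=10+1=11
L[14]='D': occ=2, LF[14]=C('D')+2=3+2=5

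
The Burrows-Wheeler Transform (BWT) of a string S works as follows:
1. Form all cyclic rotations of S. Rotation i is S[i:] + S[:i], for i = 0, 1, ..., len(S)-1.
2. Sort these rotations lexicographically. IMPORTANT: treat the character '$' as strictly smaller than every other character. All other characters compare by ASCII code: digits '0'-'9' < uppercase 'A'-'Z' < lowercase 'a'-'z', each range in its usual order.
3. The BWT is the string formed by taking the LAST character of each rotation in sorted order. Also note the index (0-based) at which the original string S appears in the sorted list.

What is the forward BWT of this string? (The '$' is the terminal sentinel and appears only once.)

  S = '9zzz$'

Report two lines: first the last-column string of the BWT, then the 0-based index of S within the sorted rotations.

Answer: z$zz9
1

Derivation:
All 5 rotations (rotation i = S[i:]+S[:i]):
  rot[0] = 9zzz$
  rot[1] = zzz$9
  rot[2] = zz$9z
  rot[3] = z$9zz
  rot[4] = $9zzz
Sorted (with $ < everything):
  sorted[0] = $9zzz  (last char: 'z')
  sorted[1] = 9zzz$  (last char: '$')
  sorted[2] = z$9zz  (last char: 'z')
  sorted[3] = zz$9z  (last char: 'z')
  sorted[4] = zzz$9  (last char: '9')
Last column: z$zz9
Original string S is at sorted index 1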